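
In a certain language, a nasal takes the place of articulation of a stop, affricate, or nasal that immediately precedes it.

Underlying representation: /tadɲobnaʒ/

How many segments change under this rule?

2

/ɲ/ after /d/ (alveolar) → [n]
/n/ after /b/ (labial) → [m]
2 segments change.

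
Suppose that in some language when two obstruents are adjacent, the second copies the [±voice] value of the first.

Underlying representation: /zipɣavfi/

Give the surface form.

/ɣ/ after /p/ (voiceless) → [x]
/f/ after /v/ (voiced) → [v]

[zipxavvi]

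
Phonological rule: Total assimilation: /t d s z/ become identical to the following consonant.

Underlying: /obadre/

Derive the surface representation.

/d/ before /r/ → [r] (total assimilation)

[obarre]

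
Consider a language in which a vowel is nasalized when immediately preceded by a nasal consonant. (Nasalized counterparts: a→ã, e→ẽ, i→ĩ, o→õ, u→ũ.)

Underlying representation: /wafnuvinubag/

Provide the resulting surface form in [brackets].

/u/ after nasal /n/ → [ũ]
/u/ after nasal /n/ → [ũ]

[wafnũvinũbag]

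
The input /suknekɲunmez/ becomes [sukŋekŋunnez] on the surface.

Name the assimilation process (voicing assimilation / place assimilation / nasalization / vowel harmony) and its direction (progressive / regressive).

/n/→[ŋ] /ɲ/→[ŋ] /m/→[n].
Each target copies a feature from the preceding segment, so the direction is progressive.

place assimilation, progressive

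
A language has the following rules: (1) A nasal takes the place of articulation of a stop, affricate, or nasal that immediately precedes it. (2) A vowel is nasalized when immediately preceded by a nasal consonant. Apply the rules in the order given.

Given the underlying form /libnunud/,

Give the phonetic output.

Rule 1: /n/ after /b/ (labial) → [m]
After rule 1: libmunud
Rule 2: /u/ after nasal /m/ → [ũ]
Rule 2: /u/ after nasal /n/ → [ũ]

[libmũnũd]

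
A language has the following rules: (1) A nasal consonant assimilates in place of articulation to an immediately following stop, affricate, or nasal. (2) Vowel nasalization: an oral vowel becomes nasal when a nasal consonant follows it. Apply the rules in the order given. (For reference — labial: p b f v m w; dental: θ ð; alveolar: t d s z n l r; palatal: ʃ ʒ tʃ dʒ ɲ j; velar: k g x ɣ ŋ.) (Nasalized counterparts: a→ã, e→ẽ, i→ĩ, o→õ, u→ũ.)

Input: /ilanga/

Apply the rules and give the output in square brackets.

Rule 1: /n/ before /g/ (velar) → [ŋ]
After rule 1: ilaŋga
Rule 2: /a/ before nasal /ŋ/ → [ã]

[ilãŋga]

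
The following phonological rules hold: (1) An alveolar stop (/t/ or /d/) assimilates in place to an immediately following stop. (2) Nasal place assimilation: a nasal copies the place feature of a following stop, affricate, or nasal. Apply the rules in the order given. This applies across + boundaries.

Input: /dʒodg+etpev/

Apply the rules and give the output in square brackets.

[dʒogg+eppev]

Rule 1: /d/ before /g/ (velar) → [g]
Rule 1: /t/ before /p/ (labial) → [p]
After rule 1: dʒogg+eppev
Rule 2: no segment meets the rule's conditions; no change.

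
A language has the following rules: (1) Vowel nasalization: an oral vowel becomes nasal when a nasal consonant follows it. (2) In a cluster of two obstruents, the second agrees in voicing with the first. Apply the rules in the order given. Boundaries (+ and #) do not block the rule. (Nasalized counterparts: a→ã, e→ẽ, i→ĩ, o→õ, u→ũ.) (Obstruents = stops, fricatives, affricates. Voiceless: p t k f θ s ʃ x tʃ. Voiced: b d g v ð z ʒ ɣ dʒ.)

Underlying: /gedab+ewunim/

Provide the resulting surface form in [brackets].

Rule 1: /u/ before nasal /n/ → [ũ]
Rule 1: /i/ before nasal /m/ → [ĩ]
After rule 1: gedab+ewũnĩm
Rule 2: no segment meets the rule's conditions; no change.

[gedab+ewũnĩm]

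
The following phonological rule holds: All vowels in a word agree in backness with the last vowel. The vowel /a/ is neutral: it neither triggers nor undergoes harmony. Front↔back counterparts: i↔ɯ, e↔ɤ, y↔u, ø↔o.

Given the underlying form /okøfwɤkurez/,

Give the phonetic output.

[økøfwekyrez]

/o/ harmonizes with /e/ ([-back]) → [ø]
/ɤ/ harmonizes with /e/ ([-back]) → [e]
/u/ harmonizes with /e/ ([-back]) → [y]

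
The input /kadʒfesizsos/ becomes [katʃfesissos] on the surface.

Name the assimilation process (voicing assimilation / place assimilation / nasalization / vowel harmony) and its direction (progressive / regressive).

/dʒ/→[tʃ] /z/→[s].
Each target copies a feature from the following segment, so the direction is regressive.

voicing assimilation, regressive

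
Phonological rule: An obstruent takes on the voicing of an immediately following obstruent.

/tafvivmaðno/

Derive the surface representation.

[tavvivmaðno]

/f/ before /v/ (voiced) → [v]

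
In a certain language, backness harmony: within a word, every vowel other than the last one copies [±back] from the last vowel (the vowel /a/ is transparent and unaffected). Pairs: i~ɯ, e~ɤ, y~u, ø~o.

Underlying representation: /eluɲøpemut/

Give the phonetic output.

[ɤluɲopɤmut]

/e/ harmonizes with /u/ ([+back]) → [ɤ]
/ø/ harmonizes with /u/ ([+back]) → [o]
/e/ harmonizes with /u/ ([+back]) → [ɤ]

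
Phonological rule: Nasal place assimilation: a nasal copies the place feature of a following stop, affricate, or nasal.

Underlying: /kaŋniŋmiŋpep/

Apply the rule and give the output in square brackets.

/ŋ/ before /n/ (alveolar) → [n]
/ŋ/ before /m/ (labial) → [m]
/ŋ/ before /p/ (labial) → [m]

[kannimmimpep]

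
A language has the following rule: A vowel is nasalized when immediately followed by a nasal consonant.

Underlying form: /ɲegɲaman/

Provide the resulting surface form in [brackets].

/a/ before nasal /m/ → [ã]
/a/ before nasal /n/ → [ã]

[ɲegɲãmãn]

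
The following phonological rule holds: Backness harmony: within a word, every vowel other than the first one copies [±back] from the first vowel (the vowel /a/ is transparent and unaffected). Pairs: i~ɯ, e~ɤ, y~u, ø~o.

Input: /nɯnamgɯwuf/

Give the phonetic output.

no segment meets the rule's conditions; no change.

[nɯnamgɯwuf]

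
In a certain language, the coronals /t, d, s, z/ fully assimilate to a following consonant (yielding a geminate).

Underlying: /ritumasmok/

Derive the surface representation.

[ritumammok]

/s/ before /m/ → [m] (total assimilation)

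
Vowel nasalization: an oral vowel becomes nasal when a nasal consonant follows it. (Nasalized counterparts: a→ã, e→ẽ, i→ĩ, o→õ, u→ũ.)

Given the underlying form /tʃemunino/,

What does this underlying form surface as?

[tʃẽmũnĩno]

/e/ before nasal /m/ → [ẽ]
/u/ before nasal /n/ → [ũ]
/i/ before nasal /n/ → [ĩ]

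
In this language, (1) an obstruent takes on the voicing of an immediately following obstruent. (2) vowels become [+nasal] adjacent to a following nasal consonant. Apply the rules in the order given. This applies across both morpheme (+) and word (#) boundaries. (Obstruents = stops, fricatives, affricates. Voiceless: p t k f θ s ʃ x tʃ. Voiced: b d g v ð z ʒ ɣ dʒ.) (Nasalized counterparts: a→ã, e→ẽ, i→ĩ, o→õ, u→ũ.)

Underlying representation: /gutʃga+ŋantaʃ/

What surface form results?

Rule 1: /tʃ/ before /g/ (voiced) → [dʒ]
After rule 1: gudʒga+ŋantaʃ
Rule 2: /a/ before nasal /ŋ/ → [ã]
Rule 2: /a/ before nasal /n/ → [ã]

[gudʒgã+ŋãntaʃ]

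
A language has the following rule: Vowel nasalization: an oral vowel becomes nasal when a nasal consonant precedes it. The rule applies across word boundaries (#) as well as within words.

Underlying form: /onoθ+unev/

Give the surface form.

/o/ after nasal /n/ → [õ]
/e/ after nasal /n/ → [ẽ]

[onõθ+unẽv]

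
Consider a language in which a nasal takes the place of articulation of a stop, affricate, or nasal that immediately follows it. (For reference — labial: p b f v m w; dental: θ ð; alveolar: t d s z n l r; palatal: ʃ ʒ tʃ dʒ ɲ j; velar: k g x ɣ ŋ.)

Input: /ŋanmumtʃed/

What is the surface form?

[ŋammuɲtʃed]

/n/ before /m/ (labial) → [m]
/m/ before /tʃ/ (palatal) → [ɲ]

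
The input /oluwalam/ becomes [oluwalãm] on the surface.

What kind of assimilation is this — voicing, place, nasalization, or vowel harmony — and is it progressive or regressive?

/a/→[ã].
Each target copies a feature from the following segment, so the direction is regressive.

nasalization, regressive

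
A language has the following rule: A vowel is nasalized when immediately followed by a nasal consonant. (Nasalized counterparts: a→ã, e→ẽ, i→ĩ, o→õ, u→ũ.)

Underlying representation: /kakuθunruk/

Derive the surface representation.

/u/ before nasal /n/ → [ũ]

[kakuθũnruk]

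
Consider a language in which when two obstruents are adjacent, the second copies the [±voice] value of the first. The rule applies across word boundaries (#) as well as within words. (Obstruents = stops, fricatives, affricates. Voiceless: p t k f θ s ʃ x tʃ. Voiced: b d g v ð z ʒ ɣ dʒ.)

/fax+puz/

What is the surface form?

[fax+puz]

no segment meets the rule's conditions; no change.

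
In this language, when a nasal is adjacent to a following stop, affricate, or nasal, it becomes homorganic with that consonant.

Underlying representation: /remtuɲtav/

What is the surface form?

/m/ before /t/ (alveolar) → [n]
/ɲ/ before /t/ (alveolar) → [n]

[rentuntav]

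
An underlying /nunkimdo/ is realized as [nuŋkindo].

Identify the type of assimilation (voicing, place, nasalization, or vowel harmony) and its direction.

/n/→[ŋ] /m/→[n].
Each target copies a feature from the following segment, so the direction is regressive.

place assimilation, regressive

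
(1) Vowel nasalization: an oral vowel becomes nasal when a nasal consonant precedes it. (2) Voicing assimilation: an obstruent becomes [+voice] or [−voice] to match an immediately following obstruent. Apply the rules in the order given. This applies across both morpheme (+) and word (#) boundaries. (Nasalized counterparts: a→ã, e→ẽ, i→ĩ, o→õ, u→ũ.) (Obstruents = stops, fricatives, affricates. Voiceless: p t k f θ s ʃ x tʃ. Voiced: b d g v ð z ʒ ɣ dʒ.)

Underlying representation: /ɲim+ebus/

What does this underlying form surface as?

[ɲĩm+ẽbus]

Rule 1: /i/ after nasal /ɲ/ → [ĩ]
Rule 1: /e/ after nasal /m/ → [ẽ]
After rule 1: ɲĩm+ẽbus
Rule 2: no segment meets the rule's conditions; no change.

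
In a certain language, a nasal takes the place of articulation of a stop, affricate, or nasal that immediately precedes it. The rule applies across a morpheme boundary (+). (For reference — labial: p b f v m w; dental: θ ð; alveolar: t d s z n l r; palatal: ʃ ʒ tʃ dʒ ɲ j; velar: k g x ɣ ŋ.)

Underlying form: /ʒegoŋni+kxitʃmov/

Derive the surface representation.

[ʒegoŋŋi+kxitʃɲov]

/n/ after /ŋ/ (velar) → [ŋ]
/m/ after /tʃ/ (palatal) → [ɲ]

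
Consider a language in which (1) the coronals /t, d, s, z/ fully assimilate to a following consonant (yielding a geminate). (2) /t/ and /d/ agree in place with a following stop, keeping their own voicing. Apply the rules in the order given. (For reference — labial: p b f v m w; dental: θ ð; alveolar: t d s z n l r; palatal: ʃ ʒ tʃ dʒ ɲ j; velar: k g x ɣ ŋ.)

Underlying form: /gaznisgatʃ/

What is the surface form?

[ganniggatʃ]

Rule 1: /z/ before /n/ → [n] (total assimilation)
Rule 1: /s/ before /g/ → [g] (total assimilation)
After rule 1: ganniggatʃ
Rule 2: no segment meets the rule's conditions; no change.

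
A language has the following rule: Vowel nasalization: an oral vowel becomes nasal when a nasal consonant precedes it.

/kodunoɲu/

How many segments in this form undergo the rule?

/o/ after nasal /n/ → [õ]
/u/ after nasal /ɲ/ → [ũ]
2 segments change.

2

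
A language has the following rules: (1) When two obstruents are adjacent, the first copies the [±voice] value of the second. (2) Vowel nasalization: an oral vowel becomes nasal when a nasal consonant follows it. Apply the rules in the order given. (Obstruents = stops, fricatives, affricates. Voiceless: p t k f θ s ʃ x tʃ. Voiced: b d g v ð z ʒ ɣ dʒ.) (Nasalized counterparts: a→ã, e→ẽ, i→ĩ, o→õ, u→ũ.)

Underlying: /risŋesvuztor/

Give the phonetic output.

Rule 1: /s/ before /v/ (voiced) → [z]
Rule 1: /z/ before /t/ (voiceless) → [s]
After rule 1: risŋezvustor
Rule 2: no segment meets the rule's conditions; no change.

[risŋezvustor]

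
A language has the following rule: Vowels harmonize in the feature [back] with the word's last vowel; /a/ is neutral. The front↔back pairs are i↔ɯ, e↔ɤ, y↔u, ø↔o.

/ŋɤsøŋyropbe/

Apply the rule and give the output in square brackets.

/ɤ/ harmonizes with /e/ ([-back]) → [e]
/o/ harmonizes with /e/ ([-back]) → [ø]

[ŋesøŋyrøpbe]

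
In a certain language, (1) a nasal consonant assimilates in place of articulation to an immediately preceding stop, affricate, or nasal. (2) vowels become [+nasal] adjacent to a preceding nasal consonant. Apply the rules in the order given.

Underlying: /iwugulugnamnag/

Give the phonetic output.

[iwugulugŋãmmãg]

Rule 1: /n/ after /g/ (velar) → [ŋ]
Rule 1: /n/ after /m/ (labial) → [m]
After rule 1: iwugulugŋammag
Rule 2: /a/ after nasal /ŋ/ → [ã]
Rule 2: /a/ after nasal /m/ → [ã]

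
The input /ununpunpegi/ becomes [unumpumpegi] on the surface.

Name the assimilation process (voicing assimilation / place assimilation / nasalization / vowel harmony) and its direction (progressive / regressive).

/n/→[m] /n/→[m].
Each target copies a feature from the following segment, so the direction is regressive.

place assimilation, regressive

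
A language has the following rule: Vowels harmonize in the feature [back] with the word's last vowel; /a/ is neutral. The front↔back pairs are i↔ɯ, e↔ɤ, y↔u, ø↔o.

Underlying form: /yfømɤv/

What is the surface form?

/y/ harmonizes with /ɤ/ ([+back]) → [u]
/ø/ harmonizes with /ɤ/ ([+back]) → [o]

[ufomɤv]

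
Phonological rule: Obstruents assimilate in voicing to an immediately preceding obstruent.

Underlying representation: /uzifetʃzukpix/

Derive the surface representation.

[uzifetʃsukpix]

/z/ after /tʃ/ (voiceless) → [s]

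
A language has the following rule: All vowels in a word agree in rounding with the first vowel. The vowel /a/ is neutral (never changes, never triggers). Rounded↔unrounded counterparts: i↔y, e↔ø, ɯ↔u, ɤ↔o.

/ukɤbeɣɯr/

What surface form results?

[ukobøɣur]

/ɤ/ harmonizes with /u/ ([+round]) → [o]
/e/ harmonizes with /u/ ([+round]) → [ø]
/ɯ/ harmonizes with /u/ ([+round]) → [u]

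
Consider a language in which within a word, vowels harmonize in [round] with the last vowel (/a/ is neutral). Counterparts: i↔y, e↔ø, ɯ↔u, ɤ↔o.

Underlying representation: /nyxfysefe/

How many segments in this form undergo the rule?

/y/ harmonizes with /e/ ([-round]) → [i]
/y/ harmonizes with /e/ ([-round]) → [i]
2 segments change.

2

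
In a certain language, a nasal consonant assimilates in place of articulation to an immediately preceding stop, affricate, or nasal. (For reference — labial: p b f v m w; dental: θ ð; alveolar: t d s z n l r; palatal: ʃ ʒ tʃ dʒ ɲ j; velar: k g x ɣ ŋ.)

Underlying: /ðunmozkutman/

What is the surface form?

[ðunnozkutnan]

/m/ after /n/ (alveolar) → [n]
/m/ after /t/ (alveolar) → [n]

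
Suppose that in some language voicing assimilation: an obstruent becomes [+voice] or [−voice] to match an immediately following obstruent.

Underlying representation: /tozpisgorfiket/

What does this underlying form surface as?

/z/ before /p/ (voiceless) → [s]
/s/ before /g/ (voiced) → [z]

[tospizgorfiket]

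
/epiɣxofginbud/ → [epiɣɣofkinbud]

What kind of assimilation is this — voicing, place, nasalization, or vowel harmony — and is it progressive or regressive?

voicing assimilation, progressive

/x/→[ɣ] /g/→[k].
Each target copies a feature from the preceding segment, so the direction is progressive.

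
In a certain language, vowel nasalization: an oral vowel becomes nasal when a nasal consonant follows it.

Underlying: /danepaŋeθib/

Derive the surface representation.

/a/ before nasal /n/ → [ã]
/a/ before nasal /ŋ/ → [ã]

[dãnepãŋeθib]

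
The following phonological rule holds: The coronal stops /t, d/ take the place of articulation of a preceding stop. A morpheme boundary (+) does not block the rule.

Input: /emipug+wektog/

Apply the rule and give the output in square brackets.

[emipug+wekkog]

/t/ after /k/ (velar) → [k]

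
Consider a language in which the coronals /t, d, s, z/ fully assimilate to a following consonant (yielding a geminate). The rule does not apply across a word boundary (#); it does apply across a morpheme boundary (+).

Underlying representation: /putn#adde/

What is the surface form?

/t/ before /n/ → [n] (total assimilation)

[punn#adde]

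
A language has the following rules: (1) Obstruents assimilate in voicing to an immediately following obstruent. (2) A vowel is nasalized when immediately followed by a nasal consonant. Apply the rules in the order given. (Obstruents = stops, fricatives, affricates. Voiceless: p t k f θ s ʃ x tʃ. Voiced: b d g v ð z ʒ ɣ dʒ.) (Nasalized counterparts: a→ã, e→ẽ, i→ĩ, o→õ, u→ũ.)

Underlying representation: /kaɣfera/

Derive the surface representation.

Rule 1: /ɣ/ before /f/ (voiceless) → [x]
After rule 1: kaxfera
Rule 2: no segment meets the rule's conditions; no change.

[kaxfera]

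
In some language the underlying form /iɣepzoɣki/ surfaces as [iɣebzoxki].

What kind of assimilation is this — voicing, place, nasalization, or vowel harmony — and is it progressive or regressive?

voicing assimilation, regressive

/p/→[b] /ɣ/→[x].
Each target copies a feature from the following segment, so the direction is regressive.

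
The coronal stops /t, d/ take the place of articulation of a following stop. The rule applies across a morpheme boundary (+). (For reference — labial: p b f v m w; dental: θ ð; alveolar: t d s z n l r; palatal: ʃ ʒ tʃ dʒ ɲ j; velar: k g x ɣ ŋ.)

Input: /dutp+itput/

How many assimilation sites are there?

/t/ before /p/ (labial) → [p]
/t/ before /p/ (labial) → [p]
2 segments change.

2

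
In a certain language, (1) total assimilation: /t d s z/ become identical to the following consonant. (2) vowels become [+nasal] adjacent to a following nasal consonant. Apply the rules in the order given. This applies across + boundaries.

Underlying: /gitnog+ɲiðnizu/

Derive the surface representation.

Rule 1: /t/ before /n/ → [n] (total assimilation)
After rule 1: ginnog+ɲiðnizu
Rule 2: /i/ before nasal /n/ → [ĩ]

[gĩnnog+ɲiðnizu]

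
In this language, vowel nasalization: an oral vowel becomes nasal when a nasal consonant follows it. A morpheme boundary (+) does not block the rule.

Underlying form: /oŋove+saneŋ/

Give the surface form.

[õŋove+sãnẽŋ]

/o/ before nasal /ŋ/ → [õ]
/a/ before nasal /n/ → [ã]
/e/ before nasal /ŋ/ → [ẽ]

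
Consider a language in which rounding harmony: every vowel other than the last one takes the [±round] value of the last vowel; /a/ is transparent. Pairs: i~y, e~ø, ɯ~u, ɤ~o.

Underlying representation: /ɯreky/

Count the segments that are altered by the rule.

2

/ɯ/ harmonizes with /y/ ([+round]) → [u]
/e/ harmonizes with /y/ ([+round]) → [ø]
2 segments change.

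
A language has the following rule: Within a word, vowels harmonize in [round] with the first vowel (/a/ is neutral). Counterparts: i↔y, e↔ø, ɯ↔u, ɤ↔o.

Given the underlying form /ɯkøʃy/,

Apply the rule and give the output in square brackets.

/ø/ harmonizes with /ɯ/ ([-round]) → [e]
/y/ harmonizes with /ɯ/ ([-round]) → [i]

[ɯkeʃi]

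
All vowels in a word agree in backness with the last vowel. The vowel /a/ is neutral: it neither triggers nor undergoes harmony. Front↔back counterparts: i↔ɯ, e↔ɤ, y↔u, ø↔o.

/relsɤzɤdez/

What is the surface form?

[relsezedez]

/ɤ/ harmonizes with /e/ ([-back]) → [e]
/ɤ/ harmonizes with /e/ ([-back]) → [e]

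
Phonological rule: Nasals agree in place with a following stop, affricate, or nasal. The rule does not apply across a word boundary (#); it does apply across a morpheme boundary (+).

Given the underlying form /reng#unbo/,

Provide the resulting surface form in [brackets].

/n/ before /g/ (velar) → [ŋ]
/n/ before /b/ (labial) → [m]

[reŋg#umbo]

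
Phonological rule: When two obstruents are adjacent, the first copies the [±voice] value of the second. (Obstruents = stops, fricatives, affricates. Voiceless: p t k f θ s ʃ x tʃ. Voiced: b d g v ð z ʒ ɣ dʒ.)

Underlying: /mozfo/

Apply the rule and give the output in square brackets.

[mosfo]

/z/ before /f/ (voiceless) → [s]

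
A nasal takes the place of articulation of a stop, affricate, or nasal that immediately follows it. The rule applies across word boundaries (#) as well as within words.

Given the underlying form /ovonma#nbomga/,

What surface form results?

[ovomma#mboŋga]

/n/ before /m/ (labial) → [m]
/n/ before /b/ (labial) → [m]
/m/ before /g/ (velar) → [ŋ]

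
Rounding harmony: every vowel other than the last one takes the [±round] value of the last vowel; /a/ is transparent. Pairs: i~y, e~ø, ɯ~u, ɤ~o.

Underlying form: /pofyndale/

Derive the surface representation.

[pɤfindale]

/o/ harmonizes with /e/ ([-round]) → [ɤ]
/y/ harmonizes with /e/ ([-round]) → [i]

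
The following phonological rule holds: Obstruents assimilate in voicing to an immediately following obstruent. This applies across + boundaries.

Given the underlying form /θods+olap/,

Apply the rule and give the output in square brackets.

/d/ before /s/ (voiceless) → [t]

[θots+olap]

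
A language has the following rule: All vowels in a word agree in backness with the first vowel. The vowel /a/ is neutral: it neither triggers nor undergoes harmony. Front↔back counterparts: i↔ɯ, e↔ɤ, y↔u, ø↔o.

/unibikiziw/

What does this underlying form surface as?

/i/ harmonizes with /u/ ([+back]) → [ɯ]
/i/ harmonizes with /u/ ([+back]) → [ɯ]
/i/ harmonizes with /u/ ([+back]) → [ɯ]
/i/ harmonizes with /u/ ([+back]) → [ɯ]

[unɯbɯkɯzɯw]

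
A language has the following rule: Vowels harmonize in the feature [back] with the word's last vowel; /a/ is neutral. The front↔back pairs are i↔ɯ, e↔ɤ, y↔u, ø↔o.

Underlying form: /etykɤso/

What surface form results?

[ɤtukɤso]

/e/ harmonizes with /o/ ([+back]) → [ɤ]
/y/ harmonizes with /o/ ([+back]) → [u]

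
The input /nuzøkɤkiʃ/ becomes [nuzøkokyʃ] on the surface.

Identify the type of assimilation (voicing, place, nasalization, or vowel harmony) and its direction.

vowel harmony, progressive

/ɤ/→[o] /i/→[y].
Vowels agree with the first vowel, so the harmony is progressive.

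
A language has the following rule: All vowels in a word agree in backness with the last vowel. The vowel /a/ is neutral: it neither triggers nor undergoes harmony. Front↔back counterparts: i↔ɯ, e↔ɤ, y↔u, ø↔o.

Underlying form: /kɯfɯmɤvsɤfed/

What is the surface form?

[kifimevsefed]

/ɯ/ harmonizes with /e/ ([-back]) → [i]
/ɯ/ harmonizes with /e/ ([-back]) → [i]
/ɤ/ harmonizes with /e/ ([-back]) → [e]
/ɤ/ harmonizes with /e/ ([-back]) → [e]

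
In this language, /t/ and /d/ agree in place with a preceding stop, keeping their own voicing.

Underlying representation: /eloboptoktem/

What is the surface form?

/t/ after /p/ (labial) → [p]
/t/ after /k/ (velar) → [k]

[eloboppokkem]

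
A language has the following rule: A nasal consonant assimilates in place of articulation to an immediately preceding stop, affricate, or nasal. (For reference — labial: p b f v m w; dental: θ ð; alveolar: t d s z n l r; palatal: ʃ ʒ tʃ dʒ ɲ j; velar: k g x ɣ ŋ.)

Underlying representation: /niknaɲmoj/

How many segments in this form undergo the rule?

/n/ after /k/ (velar) → [ŋ]
/m/ after /ɲ/ (palatal) → [ɲ]
2 segments change.

2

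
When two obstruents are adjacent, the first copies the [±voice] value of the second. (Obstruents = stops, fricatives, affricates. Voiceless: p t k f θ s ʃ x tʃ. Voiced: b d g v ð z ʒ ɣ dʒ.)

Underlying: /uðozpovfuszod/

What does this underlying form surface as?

[uðospoffuzzod]

/z/ before /p/ (voiceless) → [s]
/v/ before /f/ (voiceless) → [f]
/s/ before /z/ (voiced) → [z]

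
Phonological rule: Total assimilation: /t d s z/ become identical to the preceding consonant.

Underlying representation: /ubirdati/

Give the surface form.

[ubirrati]

/d/ after /r/ → [r] (total assimilation)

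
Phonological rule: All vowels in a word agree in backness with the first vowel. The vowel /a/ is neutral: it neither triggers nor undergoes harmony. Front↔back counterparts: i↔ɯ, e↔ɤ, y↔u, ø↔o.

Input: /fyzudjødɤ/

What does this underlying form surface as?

[fyzydjøde]

/u/ harmonizes with /y/ ([-back]) → [y]
/ɤ/ harmonizes with /y/ ([-back]) → [e]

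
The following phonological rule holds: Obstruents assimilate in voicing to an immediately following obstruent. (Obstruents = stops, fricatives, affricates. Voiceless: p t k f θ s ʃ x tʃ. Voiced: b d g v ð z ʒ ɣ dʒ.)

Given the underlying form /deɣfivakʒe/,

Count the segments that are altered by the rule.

2

/ɣ/ before /f/ (voiceless) → [x]
/k/ before /ʒ/ (voiced) → [g]
2 segments change.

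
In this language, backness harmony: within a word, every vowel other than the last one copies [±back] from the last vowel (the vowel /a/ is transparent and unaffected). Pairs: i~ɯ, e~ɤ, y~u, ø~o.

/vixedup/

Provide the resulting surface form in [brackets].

[vɯxɤdup]

/i/ harmonizes with /u/ ([+back]) → [ɯ]
/e/ harmonizes with /u/ ([+back]) → [ɤ]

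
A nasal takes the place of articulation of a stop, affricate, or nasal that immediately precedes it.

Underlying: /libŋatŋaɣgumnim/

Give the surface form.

/ŋ/ after /b/ (labial) → [m]
/ŋ/ after /t/ (alveolar) → [n]
/n/ after /m/ (labial) → [m]

[libmatnaɣgummim]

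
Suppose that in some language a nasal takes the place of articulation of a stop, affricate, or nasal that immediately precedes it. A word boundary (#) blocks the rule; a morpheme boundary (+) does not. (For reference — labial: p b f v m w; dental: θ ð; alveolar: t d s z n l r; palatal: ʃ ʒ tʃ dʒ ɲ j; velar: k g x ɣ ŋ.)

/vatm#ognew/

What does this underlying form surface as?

[vatn#ogŋew]

/m/ after /t/ (alveolar) → [n]
/n/ after /g/ (velar) → [ŋ]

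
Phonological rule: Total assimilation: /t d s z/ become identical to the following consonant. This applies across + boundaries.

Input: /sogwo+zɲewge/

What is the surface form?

[sogwo+ɲɲewge]

/z/ before /ɲ/ → [ɲ] (total assimilation)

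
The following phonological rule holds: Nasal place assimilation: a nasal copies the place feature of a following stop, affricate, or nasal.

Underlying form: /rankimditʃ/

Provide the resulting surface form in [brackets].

[raŋkinditʃ]

/n/ before /k/ (velar) → [ŋ]
/m/ before /d/ (alveolar) → [n]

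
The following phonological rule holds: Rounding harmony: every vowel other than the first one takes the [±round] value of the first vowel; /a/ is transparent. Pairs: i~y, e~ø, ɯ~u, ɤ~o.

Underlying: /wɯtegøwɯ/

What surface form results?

[wɯtegewɯ]

/ø/ harmonizes with /ɯ/ ([-round]) → [e]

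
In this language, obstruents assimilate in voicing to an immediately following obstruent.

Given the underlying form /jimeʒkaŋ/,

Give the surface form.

/ʒ/ before /k/ (voiceless) → [ʃ]

[jimeʃkaŋ]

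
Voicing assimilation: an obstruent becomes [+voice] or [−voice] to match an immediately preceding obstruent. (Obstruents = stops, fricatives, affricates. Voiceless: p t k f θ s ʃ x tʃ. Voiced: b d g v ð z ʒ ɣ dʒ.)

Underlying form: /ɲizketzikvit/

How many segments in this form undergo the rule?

3

/k/ after /z/ (voiced) → [g]
/z/ after /t/ (voiceless) → [s]
/v/ after /k/ (voiceless) → [f]
3 segments change.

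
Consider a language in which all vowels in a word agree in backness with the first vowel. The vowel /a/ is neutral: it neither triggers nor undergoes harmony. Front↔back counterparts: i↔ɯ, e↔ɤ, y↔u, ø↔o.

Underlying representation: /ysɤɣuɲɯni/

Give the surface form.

/ɤ/ harmonizes with /y/ ([-back]) → [e]
/u/ harmonizes with /y/ ([-back]) → [y]
/ɯ/ harmonizes with /y/ ([-back]) → [i]

[yseɣyɲini]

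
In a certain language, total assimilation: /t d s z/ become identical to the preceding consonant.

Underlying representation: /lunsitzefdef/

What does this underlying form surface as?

[lunnitteffef]

/s/ after /n/ → [n] (total assimilation)
/z/ after /t/ → [t] (total assimilation)
/d/ after /f/ → [f] (total assimilation)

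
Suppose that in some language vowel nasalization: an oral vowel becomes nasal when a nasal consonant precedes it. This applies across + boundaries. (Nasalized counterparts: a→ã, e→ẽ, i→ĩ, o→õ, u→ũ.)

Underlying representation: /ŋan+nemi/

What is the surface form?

[ŋãn+nẽmĩ]

/a/ after nasal /ŋ/ → [ã]
/e/ after nasal /n/ → [ẽ]
/i/ after nasal /m/ → [ĩ]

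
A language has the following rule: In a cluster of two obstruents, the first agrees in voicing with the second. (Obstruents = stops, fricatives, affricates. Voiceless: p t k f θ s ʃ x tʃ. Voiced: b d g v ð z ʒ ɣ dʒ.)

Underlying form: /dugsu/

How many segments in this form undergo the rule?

/g/ before /s/ (voiceless) → [k]
1 segment changes.

1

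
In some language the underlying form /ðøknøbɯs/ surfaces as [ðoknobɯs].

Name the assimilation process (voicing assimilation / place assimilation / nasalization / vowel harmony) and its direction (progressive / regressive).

vowel harmony, regressive

/ø/→[o] /ø/→[o].
Vowels agree with the last vowel, so the harmony is regressive.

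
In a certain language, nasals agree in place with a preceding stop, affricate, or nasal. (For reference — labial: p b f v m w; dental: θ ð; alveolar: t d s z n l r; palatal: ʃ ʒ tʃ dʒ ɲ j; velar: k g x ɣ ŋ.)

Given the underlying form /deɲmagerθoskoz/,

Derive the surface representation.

[deɲɲagerθoskoz]

/m/ after /ɲ/ (palatal) → [ɲ]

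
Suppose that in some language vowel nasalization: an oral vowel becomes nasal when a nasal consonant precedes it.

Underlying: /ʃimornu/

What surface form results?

/o/ after nasal /m/ → [õ]
/u/ after nasal /n/ → [ũ]

[ʃimõrnũ]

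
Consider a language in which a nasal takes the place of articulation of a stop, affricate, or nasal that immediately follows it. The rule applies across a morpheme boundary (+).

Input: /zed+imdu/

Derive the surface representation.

/m/ before /d/ (alveolar) → [n]

[zed+indu]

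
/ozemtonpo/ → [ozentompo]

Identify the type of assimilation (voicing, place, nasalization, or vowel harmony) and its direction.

place assimilation, regressive

/m/→[n] /n/→[m].
Each target copies a feature from the following segment, so the direction is regressive.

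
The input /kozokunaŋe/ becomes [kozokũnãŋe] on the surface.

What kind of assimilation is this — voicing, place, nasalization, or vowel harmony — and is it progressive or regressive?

nasalization, regressive

/u/→[ũ] /a/→[ã].
Each target copies a feature from the following segment, so the direction is regressive.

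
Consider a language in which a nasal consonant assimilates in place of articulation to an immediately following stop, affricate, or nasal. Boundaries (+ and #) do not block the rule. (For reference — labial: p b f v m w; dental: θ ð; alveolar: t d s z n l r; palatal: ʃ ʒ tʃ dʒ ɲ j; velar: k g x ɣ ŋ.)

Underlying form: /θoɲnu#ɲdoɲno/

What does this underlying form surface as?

/ɲ/ before /n/ (alveolar) → [n]
/ɲ/ before /d/ (alveolar) → [n]
/ɲ/ before /n/ (alveolar) → [n]

[θonnu#ndonno]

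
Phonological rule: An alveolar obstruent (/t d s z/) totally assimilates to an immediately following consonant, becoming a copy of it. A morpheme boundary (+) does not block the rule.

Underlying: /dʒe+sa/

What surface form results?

no segment meets the rule's conditions; no change.

[dʒe+sa]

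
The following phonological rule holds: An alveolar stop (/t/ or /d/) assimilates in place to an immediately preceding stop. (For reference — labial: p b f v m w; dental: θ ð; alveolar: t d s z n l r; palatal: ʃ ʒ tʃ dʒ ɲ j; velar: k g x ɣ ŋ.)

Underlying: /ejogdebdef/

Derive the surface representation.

[ejoggebbef]

/d/ after /g/ (velar) → [g]
/d/ after /b/ (labial) → [b]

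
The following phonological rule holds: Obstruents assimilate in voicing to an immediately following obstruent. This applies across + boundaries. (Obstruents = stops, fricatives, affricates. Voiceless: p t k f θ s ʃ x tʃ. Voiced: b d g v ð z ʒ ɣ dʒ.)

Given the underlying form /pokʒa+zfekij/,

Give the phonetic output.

[pogʒa+sfekij]

/k/ before /ʒ/ (voiced) → [g]
/z/ before /f/ (voiceless) → [s]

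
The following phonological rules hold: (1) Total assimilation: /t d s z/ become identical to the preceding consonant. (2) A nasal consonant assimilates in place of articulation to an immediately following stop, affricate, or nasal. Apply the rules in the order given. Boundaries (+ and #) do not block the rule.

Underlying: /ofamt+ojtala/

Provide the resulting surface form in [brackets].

[ofamm+ojjala]

Rule 1: /t/ after /m/ → [m] (total assimilation)
Rule 1: /t/ after /j/ → [j] (total assimilation)
After rule 1: ofamm+ojjala
Rule 2: no segment meets the rule's conditions; no change.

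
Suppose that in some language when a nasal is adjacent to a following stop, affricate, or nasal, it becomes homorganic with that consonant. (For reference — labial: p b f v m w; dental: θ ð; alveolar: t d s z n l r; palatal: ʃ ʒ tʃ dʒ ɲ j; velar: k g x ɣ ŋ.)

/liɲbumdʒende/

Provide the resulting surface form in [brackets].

[limbuɲdʒende]

/ɲ/ before /b/ (labial) → [m]
/m/ before /dʒ/ (palatal) → [ɲ]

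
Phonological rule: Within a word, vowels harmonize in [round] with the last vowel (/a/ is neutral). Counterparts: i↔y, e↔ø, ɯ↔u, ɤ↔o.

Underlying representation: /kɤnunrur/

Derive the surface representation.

/ɤ/ harmonizes with /u/ ([+round]) → [o]

[konunrur]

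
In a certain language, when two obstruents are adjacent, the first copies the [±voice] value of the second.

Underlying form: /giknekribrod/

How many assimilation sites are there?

0

No segment meets the rule's conditions.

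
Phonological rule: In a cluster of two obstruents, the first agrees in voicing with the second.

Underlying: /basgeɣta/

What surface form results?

/s/ before /g/ (voiced) → [z]
/ɣ/ before /t/ (voiceless) → [x]

[bazgexta]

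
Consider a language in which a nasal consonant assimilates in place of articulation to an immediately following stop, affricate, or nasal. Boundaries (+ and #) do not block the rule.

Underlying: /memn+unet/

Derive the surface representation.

/m/ before /n/ (alveolar) → [n]

[menn+unet]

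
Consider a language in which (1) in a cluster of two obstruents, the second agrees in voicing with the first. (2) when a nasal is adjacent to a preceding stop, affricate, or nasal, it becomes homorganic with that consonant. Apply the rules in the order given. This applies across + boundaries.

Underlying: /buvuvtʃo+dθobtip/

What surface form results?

Rule 1: /tʃ/ after /v/ (voiced) → [dʒ]
Rule 1: /θ/ after /d/ (voiced) → [ð]
Rule 1: /t/ after /b/ (voiced) → [d]
After rule 1: buvuvdʒo+dðobdip
Rule 2: no segment meets the rule's conditions; no change.

[buvuvdʒo+dðobdip]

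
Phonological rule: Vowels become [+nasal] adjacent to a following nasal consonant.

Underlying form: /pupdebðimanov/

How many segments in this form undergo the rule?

2

/i/ before nasal /m/ → [ĩ]
/a/ before nasal /n/ → [ã]
2 segments change.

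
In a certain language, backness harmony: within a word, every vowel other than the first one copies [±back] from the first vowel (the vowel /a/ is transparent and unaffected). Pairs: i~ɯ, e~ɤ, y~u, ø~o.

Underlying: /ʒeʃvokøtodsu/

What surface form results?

/o/ harmonizes with /e/ ([-back]) → [ø]
/o/ harmonizes with /e/ ([-back]) → [ø]
/u/ harmonizes with /e/ ([-back]) → [y]

[ʒeʃvøkøtødsy]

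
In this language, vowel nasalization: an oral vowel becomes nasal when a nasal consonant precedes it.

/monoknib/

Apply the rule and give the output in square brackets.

/o/ after nasal /m/ → [õ]
/o/ after nasal /n/ → [õ]
/i/ after nasal /n/ → [ĩ]

[mõnõknĩb]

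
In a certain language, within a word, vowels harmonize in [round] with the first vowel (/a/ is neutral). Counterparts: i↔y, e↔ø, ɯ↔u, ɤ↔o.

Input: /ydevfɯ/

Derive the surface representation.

/e/ harmonizes with /y/ ([+round]) → [ø]
/ɯ/ harmonizes with /y/ ([+round]) → [u]

[ydøvfu]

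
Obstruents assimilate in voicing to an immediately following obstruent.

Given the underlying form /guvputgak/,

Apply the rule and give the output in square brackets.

[gufpudgak]

/v/ before /p/ (voiceless) → [f]
/t/ before /g/ (voiced) → [d]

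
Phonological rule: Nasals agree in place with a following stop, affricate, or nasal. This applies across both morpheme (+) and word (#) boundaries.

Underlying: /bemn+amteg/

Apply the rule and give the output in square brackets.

[benn+anteg]

/m/ before /n/ (alveolar) → [n]
/m/ before /t/ (alveolar) → [n]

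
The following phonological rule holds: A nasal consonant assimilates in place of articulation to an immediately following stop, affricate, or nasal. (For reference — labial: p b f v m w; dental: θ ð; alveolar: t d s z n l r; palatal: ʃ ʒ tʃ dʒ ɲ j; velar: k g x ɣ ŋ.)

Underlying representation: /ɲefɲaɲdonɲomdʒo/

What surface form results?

[ɲefɲandoɲɲoɲdʒo]

/ɲ/ before /d/ (alveolar) → [n]
/n/ before /ɲ/ (palatal) → [ɲ]
/m/ before /dʒ/ (palatal) → [ɲ]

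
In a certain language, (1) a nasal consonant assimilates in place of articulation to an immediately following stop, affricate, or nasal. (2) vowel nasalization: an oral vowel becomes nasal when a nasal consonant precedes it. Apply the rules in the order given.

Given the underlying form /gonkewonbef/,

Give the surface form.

[goŋkewombef]

Rule 1: /n/ before /k/ (velar) → [ŋ]
Rule 1: /n/ before /b/ (labial) → [m]
After rule 1: goŋkewombef
Rule 2: no segment meets the rule's conditions; no change.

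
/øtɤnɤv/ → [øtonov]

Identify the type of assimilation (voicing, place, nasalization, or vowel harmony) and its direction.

vowel harmony, progressive

/ɤ/→[o] /ɤ/→[o].
Vowels agree with the first vowel, so the harmony is progressive.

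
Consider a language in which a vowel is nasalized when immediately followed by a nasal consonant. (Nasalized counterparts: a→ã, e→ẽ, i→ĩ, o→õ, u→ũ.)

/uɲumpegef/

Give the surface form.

[ũɲũmpegef]

/u/ before nasal /ɲ/ → [ũ]
/u/ before nasal /m/ → [ũ]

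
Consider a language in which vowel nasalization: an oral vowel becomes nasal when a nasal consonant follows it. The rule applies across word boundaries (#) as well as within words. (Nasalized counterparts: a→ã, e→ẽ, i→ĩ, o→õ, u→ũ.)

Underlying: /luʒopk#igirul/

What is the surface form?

[luʒopk#igirul]

no segment meets the rule's conditions; no change.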